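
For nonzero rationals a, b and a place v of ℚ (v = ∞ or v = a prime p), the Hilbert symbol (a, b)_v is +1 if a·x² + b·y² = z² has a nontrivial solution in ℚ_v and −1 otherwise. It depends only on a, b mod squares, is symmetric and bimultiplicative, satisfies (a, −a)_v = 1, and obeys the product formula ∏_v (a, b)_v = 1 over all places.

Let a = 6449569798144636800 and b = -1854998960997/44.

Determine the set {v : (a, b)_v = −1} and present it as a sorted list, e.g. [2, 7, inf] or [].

[3, 7, 11, 13, 17, 23]

Mod squares: a ≡ 12558, b ≡ -12903. Check v ∈ {∞, 2, 3, 5, 7, 11, 13, 17, 19, 23}.
v=17: a=17^2·(≡3), b=17^1·(≡12) mod 17; (3|17)=-1, (12|17)=-1; (−1)^{2·1·8}·(-1)^1·(-1)^2 = -1.
v=3: a=3^5·(≡1), b=3^1·(≡1) mod 3; (1|3)=+1, (1|3)=+1; (−1)^{5·1·1}·(+1)^1·(+1)^5 = -1.
v=5: a=5^2·(≡2), b=5^0·(≡2) mod 5; (2|5)=-1, (2|5)=-1; (−1)^{2·0·2}·(-1)^0·(-1)^2 = +1.
v=∞: 12558 > 0 and -12903 < 0  ⇒  (a,b)_∞ = +1.
v=19: a=19^0·(≡3), b=19^2·(≡17) mod 19; (3|19)=-1, (17|19)=+1; (−1)^{0·2·9}·(-1)^2·(+1)^0 = +1.
v=13: a=13^1·(≡1), b=13^2·(≡6) mod 13; (1|13)=+1, (6|13)=-1; (−1)^{1·2·6}·(+1)^2·(-1)^1 = -1.
v=7: a=7^3·(≡2), b=7^2·(≡3) mod 7; (2|7)=+1, (3|7)=-1; (−1)^{3·2·3}·(+1)^2·(-1)^3 = -1.
v=23: a=23^5·(≡20), b=23^3·(≡17) mod 23; (20|23)=-1, (17|23)=-1; (−1)^{5·3·11}·(-1)^3·(-1)^5 = -1.
v=11: a=11^0·(≡10), b=11^-1·(≡4) mod 11; (10|11)=-1, (4|11)=+1; (−1)^{0·-1·5}·(-1)^-1·(+1)^0 = -1.
v=2: v_2(a)=7, v_2(b)=-2; units ≡ 7, 1 (mod 8); ε·ε+αω+βω = 1·0+7·0+-2·0 ≡ 0  ⇒  (a,b)_2 = +1.
|Ram(12558, -12903)| = 6, even; anisotropic at {3, 7, 11, 13, 17, 23}.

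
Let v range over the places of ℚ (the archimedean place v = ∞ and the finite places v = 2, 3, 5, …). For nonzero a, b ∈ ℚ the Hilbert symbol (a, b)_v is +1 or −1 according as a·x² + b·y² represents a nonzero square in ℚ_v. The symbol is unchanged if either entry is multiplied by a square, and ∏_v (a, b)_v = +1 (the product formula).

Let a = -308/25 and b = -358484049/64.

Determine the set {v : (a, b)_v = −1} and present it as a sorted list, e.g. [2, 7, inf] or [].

[2, 7, 23, inf]

Mod squares: a ≡ -77, b ≡ -90321. Check v ∈ {∞, 2, 3, 5, 7, 11, 17, 23}.
v=5: a=5^-2·(≡2), b=5^0·(≡4) mod 5; (2|5)=-1, (4|5)=+1; (−1)^{-2·0·2}·(-1)^0·(+1)^-2 = +1.
v=17: a=17^0·(≡4), b=17^1·(≡1) mod 17; (4|17)=+1, (1|17)=+1; (−1)^{0·1·8}·(+1)^1·(+1)^0 = +1.
v=3: a=3^0·(≡1), b=3^5·(≡1) mod 3; (1|3)=+1, (1|3)=+1; (−1)^{0·5·1}·(+1)^5·(+1)^0 = +1.
v=11: a=11^1·(≡9), b=11^1·(≡6) mod 11; (9|11)=+1, (6|11)=-1; (−1)^{1·1·5}·(+1)^1·(-1)^1 = +1.
v=7: a=7^1·(≡3), b=7^3·(≡6) mod 7; (3|7)=-1, (6|7)=-1; (−1)^{1·3·3}·(-1)^3·(-1)^1 = -1.
v=2: v_2(a)=2, v_2(b)=-6; units ≡ 3, 7 (mod 8); ε·ε+αω+βω = 1·1+2·0+-6·1 ≡ 1  ⇒  (a,b)_2 = -1.
v=∞: -77 < 0 and -90321 < 0  ⇒  (a,b)_∞ = -1.
v=23: a=23^0·(≡7), b=23^1·(≡12) mod 23; (7|23)=-1, (12|23)=+1; (−1)^{0·1·11}·(-1)^1·(+1)^0 = -1.
Ram(-77, -90321) = {2, 7, 23, ∞}; no ℚ_2-point on the conic.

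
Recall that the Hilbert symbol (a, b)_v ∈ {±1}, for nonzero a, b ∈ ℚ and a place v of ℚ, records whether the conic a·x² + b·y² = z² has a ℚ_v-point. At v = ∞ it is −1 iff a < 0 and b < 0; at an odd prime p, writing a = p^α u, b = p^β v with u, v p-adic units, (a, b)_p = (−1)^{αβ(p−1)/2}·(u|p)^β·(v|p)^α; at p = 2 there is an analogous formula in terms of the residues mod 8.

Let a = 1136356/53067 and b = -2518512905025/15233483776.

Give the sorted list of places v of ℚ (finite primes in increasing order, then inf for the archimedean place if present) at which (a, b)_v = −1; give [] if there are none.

(a, b) ≡ (3, -41) mod (ℚ^×)²; places V = {2, 3, 5, 7, 13, 19, 29, 31, 41, ∞}.
(a,b)_41: α=2, u≡11; β=3, v≡36 (mod 41); (11|41)=-1, (36|41)=+1; sign (−1)^0·-1^3·+1^2 = -1.
(a,b)_7: α=-2, u≡5; β=-2, v≡2 (mod 7); (5|7)=-1, (2|7)=+1; sign (−1)^0·-1^-2·+1^-2 = +1.
(a,b)_2: α=2, β=-10; u≡3, v≡7 (mod 8); ε(u)ε(v)=1·1, αω(v)=2·0, βω(u)=-10·1; sum ≡ 1  ⇒  -1.
(a,b)_∞: sgn(3)=+, sgn(-41)=−, so +1.
(a,b)_19: α=-2, u≡3; β=-2, v≡1 (mod 19); (3|19)=-1, (1|19)=+1; sign (−1)^0·-1^-2·+1^-2 = +1.
(a,b)_13: α=2, u≡3; β=2, v≡8 (mod 13); (3|13)=+1, (8|13)=-1; sign (−1)^0·+1^2·-1^2 = +1.
(a,b)_31: α=0, u≡27; β=2, v≡29 (mod 31); (27|31)=-1, (29|31)=-1; sign (−1)^0·-1^2·-1^0 = +1.
(a,b)_29: α=0, u≡3; β=-2, v≡26 (mod 29); (3|29)=-1, (26|29)=-1; sign (−1)^0·-1^-2·-1^0 = +1.
(a,b)_3: α=-1, u≡1; β=2, v≡1 (mod 3); (1|3)=+1, (1|3)=+1; sign (−1)^0·+1^2·+1^-1 = +1.
(a,b)_5: α=0, u≡3; β=2, v≡4 (mod 5); (3|5)=-1, (4|5)=+1; sign (−1)^0·-1^2·+1^0 = +1.
(3, -41 / ℚ) ramifies at {2, 41}: a division algebra.

[2, 41]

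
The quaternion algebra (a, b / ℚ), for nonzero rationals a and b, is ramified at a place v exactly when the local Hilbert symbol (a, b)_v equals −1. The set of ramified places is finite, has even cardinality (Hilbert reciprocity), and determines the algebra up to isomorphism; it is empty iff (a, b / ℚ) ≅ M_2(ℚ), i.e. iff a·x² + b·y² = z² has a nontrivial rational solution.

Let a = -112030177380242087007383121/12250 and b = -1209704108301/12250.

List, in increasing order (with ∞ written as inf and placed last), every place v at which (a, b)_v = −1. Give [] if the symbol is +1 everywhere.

[13, 29, 31, 47, 53, inf]

Mod squares: a ≡ -6890, b ≡ -16594020690. Check v ∈ {∞, 2, 3, 5, 7, 13, 19, 29, 31, 47, 53}.
v=5: a=5^-3·(≡3), b=5^-3·(≡3) mod 5; (3|5)=-1, (3|5)=-1; (−1)^{-3·-3·2}·(-1)^-3·(-1)^-3 = +1.
v=∞: -6890 < 0 and -16594020690 < 0  ⇒  (a,b)_∞ = -1.
v=13: a=13^3·(≡10), b=13^1·(≡6) mod 13; (10|13)=+1, (6|13)=-1; (−1)^{3·1·6}·(+1)^1·(-1)^3 = -1.
v=7: a=7^-2·(≡5), b=7^-2·(≡5) mod 7; (5|7)=-1, (5|7)=-1; (−1)^{-2·-2·3}·(-1)^-2·(-1)^-2 = +1.
v=3: a=3^12·(≡1), b=3^7·(≡1) mod 3; (1|3)=+1, (1|3)=+1; (−1)^{12·7·1}·(+1)^7·(+1)^12 = +1.
v=31: a=31^2·(≡29), b=31^1·(≡12) mod 31; (29|31)=-1, (12|31)=-1; (−1)^{2·1·15}·(-1)^1·(-1)^2 = -1.
v=19: a=19^2·(≡5), b=19^1·(≡13) mod 19; (5|19)=+1, (13|19)=-1; (−1)^{2·1·9}·(+1)^1·(-1)^2 = +1.
v=2: v_2(a)=-1, v_2(b)=-1; units ≡ 3, 7 (mod 8); ε·ε+αω+βω = 1·1+-1·0+-1·1 ≡ 0  ⇒  (a,b)_2 = +1.
v=47: a=47^2·(≡39), b=47^1·(≡16) mod 47; (39|47)=-1, (16|47)=+1; (−1)^{2·1·23}·(-1)^1·(+1)^2 = -1.
v=53: a=53^3·(≡36), b=53^1·(≡8) mod 53; (36|53)=+1, (8|53)=-1; (−1)^{3·1·26}·(+1)^1·(-1)^3 = -1.
v=29: a=29^2·(≡26), b=29^1·(≡3) mod 29; (26|29)=-1, (3|29)=-1; (−1)^{2·1·14}·(-1)^1·(-1)^2 = -1.
Ram(-6890, -16594020690) = {13, 29, 31, 47, 53, ∞}; no ℚ_13-point on the conic.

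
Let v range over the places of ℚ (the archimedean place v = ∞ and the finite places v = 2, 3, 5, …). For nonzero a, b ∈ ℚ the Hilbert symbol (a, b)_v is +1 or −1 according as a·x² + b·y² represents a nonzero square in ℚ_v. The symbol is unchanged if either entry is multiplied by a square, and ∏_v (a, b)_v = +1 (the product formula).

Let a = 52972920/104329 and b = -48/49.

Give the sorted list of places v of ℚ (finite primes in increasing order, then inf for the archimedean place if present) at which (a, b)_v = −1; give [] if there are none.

Mod squares: a ≡ 30030, b ≡ -3. Check v ∈ {∞, 2, 3, 5, 7, 11, 13, 17, 19}.
v=∞: 30030 > 0 and -3 < 0  ⇒  (a,b)_∞ = +1.
v=13: a=13^1·(≡4), b=13^0·(≡3) mod 13; (4|13)=+1, (3|13)=+1; (−1)^{1·0·6}·(+1)^0·(+1)^1 = +1.
v=2: v_2(a)=3, v_2(b)=4; units ≡ 7, 5 (mod 8); ε·ε+αω+βω = 1·0+3·1+4·0 ≡ 1  ⇒  (a,b)_2 = -1.
v=7: a=7^3·(≡6), b=7^-2·(≡1) mod 7; (6|7)=-1, (1|7)=+1; (−1)^{3·-2·3}·(-1)^-2·(+1)^3 = +1.
v=19: a=19^-2·(≡2), b=19^0·(≡6) mod 19; (2|19)=-1, (6|19)=+1; (−1)^{-2·0·9}·(-1)^0·(+1)^-2 = +1.
v=3: a=3^3·(≡2), b=3^1·(≡2) mod 3; (2|3)=-1, (2|3)=-1; (−1)^{3·1·1}·(-1)^1·(-1)^3 = -1.
v=5: a=5^1·(≡1), b=5^0·(≡3) mod 5; (1|5)=+1, (3|5)=-1; (−1)^{1·0·2}·(+1)^0·(-1)^1 = -1.
v=17: a=17^-2·(≡9), b=17^0·(≡7) mod 17; (9|17)=+1, (7|17)=-1; (−1)^{-2·0·8}·(+1)^0·(-1)^-2 = +1.
v=11: a=11^1·(≡6), b=11^0·(≡8) mod 11; (6|11)=-1, (8|11)=-1; (−1)^{1·0·5}·(-1)^0·(-1)^1 = -1.
Ram(30030, -3) = {2, 3, 5, 11}; no ℚ_2-point on the conic.

[2, 3, 5, 11]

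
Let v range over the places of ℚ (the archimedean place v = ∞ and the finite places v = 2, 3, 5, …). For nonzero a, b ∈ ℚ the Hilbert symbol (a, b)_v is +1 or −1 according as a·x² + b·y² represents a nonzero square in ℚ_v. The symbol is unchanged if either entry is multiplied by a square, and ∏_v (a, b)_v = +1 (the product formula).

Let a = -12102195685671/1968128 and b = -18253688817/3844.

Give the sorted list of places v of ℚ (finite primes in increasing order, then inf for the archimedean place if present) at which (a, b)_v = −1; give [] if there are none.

(a, b) ≡ (-238, -273) mod (ℚ^×)²; places V = {2, 3, 7, 13, 17, 31, 37, ∞}.
(a,b)_31: α=-2, u≡28; β=-2, v≡27 (mod 31); (28|31)=+1, (27|31)=-1; sign (−1)^0·+1^-2·-1^-2 = +1.
(a,b)_3: α=2, u≡2; β=1, v≡2 (mod 3); (2|3)=-1, (2|3)=-1; sign (−1)^0·-1^1·-1^2 = -1.
(a,b)_2: α=-11, β=-2; u≡1, v≡7 (mod 8); ε(u)ε(v)=0·1, αω(v)=-11·0, βω(u)=-2·0; sum ≡ 0  ⇒  +1.
(a,b)_∞: sgn(-238)=−, sgn(-273)=−, so -1.
(a,b)_37: α=2, u≡11; β=2, v≡22 (mod 37); (11|37)=+1, (22|37)=-1; sign (−1)^0·+1^2·-1^2 = +1.
(a,b)_13: α=4, u≡3; β=3, v≡11 (mod 13); (3|13)=+1, (11|13)=-1; sign (−1)^0·+1^3·-1^4 = +1.
(a,b)_17: α=3, u≡7; β=2, v≡13 (mod 17); (7|17)=-1, (13|17)=+1; sign (−1)^0·-1^2·+1^3 = +1.
(a,b)_7: α=1, u≡1; β=1, v≡3 (mod 7); (1|7)=+1, (3|7)=-1; sign (−1)^1·+1^1·-1^1 = +1.
(-238, -273 / ℚ) ramifies at {3, ∞}: a division algebra.

[3, inf]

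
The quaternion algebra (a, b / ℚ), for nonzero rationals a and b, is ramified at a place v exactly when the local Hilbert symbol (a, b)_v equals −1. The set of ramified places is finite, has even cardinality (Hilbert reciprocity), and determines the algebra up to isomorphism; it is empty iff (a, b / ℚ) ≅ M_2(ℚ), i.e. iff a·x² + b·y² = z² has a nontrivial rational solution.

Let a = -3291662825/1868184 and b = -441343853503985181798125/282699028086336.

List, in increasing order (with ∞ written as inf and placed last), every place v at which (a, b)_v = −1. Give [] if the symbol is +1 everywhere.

Mod squares: a ≡ -102, b ≡ -77. Check v ∈ {∞, 2, 3, 5, 7, 11, 17, 23, 31}.
v=2: v_2(a)=-3, v_2(b)=-6; units ≡ 5, 3 (mod 8); ε·ε+αω+βω = 0·1+-3·1+-6·1 ≡ 1  ⇒  (a,b)_2 = -1.
v=17: a=17^1·(≡7), b=17^2·(≡8) mod 17; (7|17)=-1, (8|17)=+1; (−1)^{1·2·8}·(-1)^2·(+1)^1 = +1.
v=7: a=7^0·(≡6), b=7^1·(≡3) mod 7; (6|7)=-1, (3|7)=-1; (−1)^{0·1·3}·(-1)^1·(-1)^0 = -1.
v=∞: -102 < 0 and -77 < 0  ⇒  (a,b)_∞ = -1.
v=3: a=3^-5·(≡2), b=3^-14·(≡1) mod 3; (2|3)=-1, (1|3)=+1; (−1)^{-5·-14·1}·(-1)^-14·(+1)^-5 = +1.
v=23: a=23^2·(≡2), b=23^6·(≡5) mod 23; (2|23)=+1, (5|23)=-1; (−1)^{2·6·11}·(+1)^6·(-1)^2 = +1.
v=11: a=11^4·(≡7), b=11^9·(≡5) mod 11; (7|11)=-1, (5|11)=+1; (−1)^{4·9·5}·(-1)^9·(+1)^4 = -1.
v=31: a=31^-2·(≡13), b=31^-4·(≡4) mod 31; (13|31)=-1, (4|31)=+1; (−1)^{-2·-4·15}·(-1)^-4·(+1)^-2 = +1.
v=5: a=5^2·(≡3), b=5^4·(≡3) mod 5; (3|5)=-1, (3|5)=-1; (−1)^{2·4·2}·(-1)^4·(-1)^2 = +1.
|Ram(-102, -77)| = 4, even; anisotropic at {2, 7, 11, ∞}.

[2, 7, 11, inf]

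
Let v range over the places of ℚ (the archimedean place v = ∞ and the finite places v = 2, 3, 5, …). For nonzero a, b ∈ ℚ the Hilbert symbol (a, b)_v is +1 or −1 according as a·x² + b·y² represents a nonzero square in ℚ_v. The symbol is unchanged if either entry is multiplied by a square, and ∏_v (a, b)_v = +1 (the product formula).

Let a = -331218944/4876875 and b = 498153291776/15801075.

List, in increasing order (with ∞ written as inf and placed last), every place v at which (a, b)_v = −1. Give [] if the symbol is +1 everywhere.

[7, 47]

Mod squares: a ≡ -42, b ≡ 987. Check v ∈ {∞, 2, 3, 5, 7, 17, 19, 47}.
v=5: a=5^-4·(≡2), b=5^-2·(≡2) mod 5; (2|5)=-1, (2|5)=-1; (−1)^{-4·-2·2}·(-1)^-2·(-1)^-4 = +1.
v=19: a=19^2·(≡10), b=19^2·(≡2) mod 19; (10|19)=-1, (2|19)=-1; (−1)^{2·2·9}·(-1)^2·(-1)^2 = +1.
v=47: a=47^0·(≡35), b=47^1·(≡28) mod 47; (35|47)=-1, (28|47)=+1; (−1)^{0·1·23}·(-1)^1·(+1)^0 = -1.
v=3: a=3^-3·(≡1), b=3^-7·(≡2) mod 3; (1|3)=+1, (2|3)=-1; (−1)^{-3·-7·1}·(+1)^-7·(-1)^-3 = +1.
v=7: a=7^1·(≡4), b=7^1·(≡4) mod 7; (4|7)=+1, (4|7)=+1; (−1)^{1·1·3}·(+1)^1·(+1)^1 = -1.
v=2: v_2(a)=17, v_2(b)=22; units ≡ 3, 3 (mod 8); ε·ε+αω+βω = 1·1+17·1+22·1 ≡ 0  ⇒  (a,b)_2 = +1.
v=17: a=17^-2·(≡15), b=17^-2·(≡2) mod 17; (15|17)=+1, (2|17)=+1; (−1)^{-2·-2·8}·(+1)^-2·(+1)^-2 = +1.
v=∞: -42 < 0 and 987 > 0  ⇒  (a,b)_∞ = +1.
(-42, 987 / ℚ) ramifies at {7, 47}: a division algebra.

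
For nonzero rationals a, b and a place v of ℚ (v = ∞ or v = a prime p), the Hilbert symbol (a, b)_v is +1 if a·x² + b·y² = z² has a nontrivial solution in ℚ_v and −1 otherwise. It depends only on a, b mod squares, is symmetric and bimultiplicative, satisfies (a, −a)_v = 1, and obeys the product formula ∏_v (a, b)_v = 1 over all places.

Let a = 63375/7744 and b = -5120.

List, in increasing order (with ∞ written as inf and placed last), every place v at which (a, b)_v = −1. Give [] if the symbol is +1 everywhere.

(a, b) ≡ (15, -5) mod (ℚ^×)²; places V = {2, 3, 5, 11, 13, ∞}.
(a,b)_2: α=-6, β=10; u≡7, v≡3 (mod 8); ε(u)ε(v)=1·1, αω(v)=-6·1, βω(u)=10·0; sum ≡ 1  ⇒  -1.
(a,b)_5: α=3, u≡3; β=1, v≡1 (mod 5); (3|5)=-1, (1|5)=+1; sign (−1)^0·-1^1·+1^3 = -1.
(a,b)_∞: sgn(15)=+, sgn(-5)=−, so +1.
(a,b)_3: α=1, u≡2; β=0, v≡1 (mod 3); (2|3)=-1, (1|3)=+1; sign (−1)^0·-1^0·+1^1 = +1.
(a,b)_11: α=-2, u≡9; β=0, v≡6 (mod 11); (9|11)=+1, (6|11)=-1; sign (−1)^0·+1^0·-1^-2 = +1.
(a,b)_13: α=2, u≡7; β=0, v≡2 (mod 13); (7|13)=-1, (2|13)=-1; sign (−1)^0·-1^0·-1^2 = +1.
|Ram(15, -5)| = 2, even; anisotropic at {2, 5}.

[2, 5]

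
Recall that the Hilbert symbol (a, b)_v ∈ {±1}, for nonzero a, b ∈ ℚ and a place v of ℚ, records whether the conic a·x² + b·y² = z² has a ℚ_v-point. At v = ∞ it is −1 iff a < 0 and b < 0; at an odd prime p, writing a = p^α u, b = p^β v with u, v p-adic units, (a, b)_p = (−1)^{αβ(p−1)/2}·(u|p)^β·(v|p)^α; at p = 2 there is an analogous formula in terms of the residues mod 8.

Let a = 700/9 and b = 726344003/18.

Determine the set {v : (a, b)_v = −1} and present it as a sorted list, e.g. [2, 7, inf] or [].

(a, b) ≡ (7, 245014) mod (ℚ^×)²; places V = {2, 3, 5, 7, 11, 37, 43, ∞}.
(a,b)_∞: sgn(7)=+, sgn(245014)=+, so +1.
(a,b)_11: α=0, u≡2; β=3, v≡2 (mod 11); (2|11)=-1, (2|11)=-1; sign (−1)^0·-1^3·-1^0 = -1.
(a,b)_2: α=2, β=-1; u≡7, v≡3 (mod 8); ε(u)ε(v)=1·1, αω(v)=2·1, βω(u)=-1·0; sum ≡ 1  ⇒  -1.
(a,b)_43: α=0, u≡30; β=1, v≡28 (mod 43); (30|43)=-1, (28|43)=-1; sign (−1)^0·-1^1·-1^0 = -1.
(a,b)_7: α=1, u≡1; β=3, v≡4 (mod 7); (1|7)=+1, (4|7)=+1; sign (−1)^1·+1^3·+1^1 = -1.
(a,b)_5: α=2, u≡2; β=0, v≡1 (mod 5); (2|5)=-1, (1|5)=+1; sign (−1)^0·-1^0·+1^2 = +1.
(a,b)_3: α=-2, u≡1; β=-2, v≡1 (mod 3); (1|3)=+1, (1|3)=+1; sign (−1)^0·+1^-2·+1^-2 = +1.
(a,b)_37: α=0, u≡12; β=1, v≡9 (mod 37); (12|37)=+1, (9|37)=+1; sign (−1)^0·+1^1·+1^0 = +1.
|Ram(7, 245014)| = 4, even; anisotropic at {2, 7, 11, 43}.

[2, 7, 11, 43]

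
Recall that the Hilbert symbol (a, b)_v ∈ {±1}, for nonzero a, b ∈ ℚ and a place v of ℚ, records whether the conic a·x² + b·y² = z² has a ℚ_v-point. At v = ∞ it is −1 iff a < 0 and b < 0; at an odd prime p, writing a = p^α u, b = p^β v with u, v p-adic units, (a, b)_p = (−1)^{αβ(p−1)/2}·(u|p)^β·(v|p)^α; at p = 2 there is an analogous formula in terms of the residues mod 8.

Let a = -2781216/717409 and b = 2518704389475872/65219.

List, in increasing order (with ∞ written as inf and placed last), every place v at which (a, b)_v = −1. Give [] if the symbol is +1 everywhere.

[11, 29]

Mod squares: a ≡ -2146, b ≡ 10582. Check v ∈ {∞, 2, 3, 7, 11, 13, 29, 37}.
v=37: a=37^1·(≡1), b=37^3·(≡16) mod 37; (1|37)=+1, (16|37)=+1; (−1)^{1·3·18}·(+1)^3·(+1)^1 = +1.
v=11: a=11^-4·(≡7), b=11^-3·(≡3) mod 11; (7|11)=-1, (3|11)=+1; (−1)^{-4·-3·5}·(-1)^-3·(+1)^-4 = -1.
v=29: a=29^1·(≡4), b=29^4·(≡11) mod 29; (4|29)=+1, (11|29)=-1; (−1)^{1·4·14}·(+1)^4·(-1)^1 = -1.
v=13: a=13^0·(≡1), b=13^3·(≡7) mod 13; (1|13)=+1, (7|13)=-1; (−1)^{0·3·6}·(+1)^3·(-1)^0 = +1.
v=∞: -2146 < 0 and 10582 > 0  ⇒  (a,b)_∞ = +1.
v=7: a=7^-2·(≡6), b=7^-2·(≡3) mod 7; (6|7)=-1, (3|7)=-1; (−1)^{-2·-2·3}·(-1)^-2·(-1)^-2 = +1.
v=2: v_2(a)=5, v_2(b)=5; units ≡ 7, 3 (mod 8); ε·ε+αω+βω = 1·1+5·1+5·0 ≡ 0  ⇒  (a,b)_2 = +1.
v=3: a=3^4·(≡2), b=3^0·(≡1) mod 3; (2|3)=-1, (1|3)=+1; (−1)^{4·0·1}·(-1)^0·(+1)^4 = +1.
|Ram(-2146, 10582)| = 2, even; anisotropic at {11, 29}.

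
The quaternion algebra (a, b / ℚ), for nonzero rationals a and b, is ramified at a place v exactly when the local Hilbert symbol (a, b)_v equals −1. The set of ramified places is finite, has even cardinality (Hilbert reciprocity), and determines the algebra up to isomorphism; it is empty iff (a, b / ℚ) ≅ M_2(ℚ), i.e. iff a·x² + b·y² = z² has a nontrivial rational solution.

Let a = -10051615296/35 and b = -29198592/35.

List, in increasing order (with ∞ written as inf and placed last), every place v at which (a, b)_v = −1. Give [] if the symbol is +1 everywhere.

(a, b) ≡ (-7540435, -443555) mod (ℚ^×)²; places V = {2, 3, 5, 7, 17, 19, 23, 29, ∞}.
(a,b)_5: α=-1, u≡2; β=-1, v≡4 (mod 5); (2|5)=-1, (4|5)=+1; sign (−1)^0·-1^-1·+1^-1 = -1.
(a,b)_7: α=-1, u≡1; β=-1, v≡5 (mod 7); (1|7)=+1, (5|7)=-1; sign (−1)^1·+1^-1·-1^-1 = +1.
(a,b)_23: α=1, u≡17; β=1, v≡8 (mod 23); (17|23)=-1, (8|23)=+1; sign (−1)^1·-1^1·+1^1 = +1.
(a,b)_3: α=6, u≡2; β=2, v≡1 (mod 3); (2|3)=-1, (1|3)=+1; sign (−1)^0·-1^2·+1^6 = +1.
(a,b)_∞: sgn(-7540435)=−, sgn(-443555)=−, so -1.
(a,b)_2: α=6, β=8; u≡5, v≡5 (mod 8); ε(u)ε(v)=0·0, αω(v)=6·1, βω(u)=8·1; sum ≡ 0  ⇒  +1.
(a,b)_17: α=1, u≡4; β=0, v≡13 (mod 17); (4|17)=+1, (13|17)=+1; sign (−1)^0·+1^0·+1^1 = +1.
(a,b)_29: α=1, u≡9; β=1, v≡15 (mod 29); (9|29)=+1, (15|29)=-1; sign (−1)^0·+1^1·-1^1 = -1.
(a,b)_19: α=1, u≡17; β=1, v≡16 (mod 19); (17|19)=+1, (16|19)=+1; sign (−1)^1·+1^1·+1^1 = -1.
|Ram(-7540435, -443555)| = 4, even; anisotropic at {5, 19, 29, ∞}.

[5, 19, 29, inf]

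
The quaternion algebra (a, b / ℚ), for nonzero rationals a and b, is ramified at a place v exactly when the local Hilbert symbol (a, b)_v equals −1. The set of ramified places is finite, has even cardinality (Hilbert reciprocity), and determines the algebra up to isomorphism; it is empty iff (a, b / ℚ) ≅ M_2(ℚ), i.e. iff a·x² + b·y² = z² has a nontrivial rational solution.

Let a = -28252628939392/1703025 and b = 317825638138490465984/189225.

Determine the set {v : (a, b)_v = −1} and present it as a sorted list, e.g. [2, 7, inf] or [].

Mod squares: a ≡ -442, b ≡ 19019. Check v ∈ {∞, 2, 3, 5, 7, 11, 13, 17, 19, 23, 29}.
v=3: a=3^-4·(≡2), b=3^-2·(≡2) mod 3; (2|3)=-1, (2|3)=-1; (−1)^{-4·-2·1}·(-1)^-2·(-1)^-4 = +1.
v=2: v_2(a)=7, v_2(b)=6; units ≡ 3, 3 (mod 8); ε·ε+αω+βω = 1·1+7·1+6·1 ≡ 0  ⇒  (a,b)_2 = +1.
v=5: a=5^-2·(≡3), b=5^-2·(≡1) mod 5; (3|5)=-1, (1|5)=+1; (−1)^{-2·-2·2}·(-1)^-2·(+1)^-2 = +1.
v=∞: -442 < 0 and 19019 > 0  ⇒  (a,b)_∞ = +1.
v=7: a=7^0·(≡5), b=7^1·(≡1) mod 7; (5|7)=-1, (1|7)=+1; (−1)^{0·1·3}·(-1)^1·(+1)^0 = -1.
v=17: a=17^3·(≡13), b=17^6·(≡15) mod 17; (13|17)=+1, (15|17)=+1; (−1)^{3·6·8}·(+1)^6·(+1)^3 = +1.
v=13: a=13^5·(≡8), b=13^3·(≡6) mod 13; (8|13)=-1, (6|13)=-1; (−1)^{5·3·6}·(-1)^3·(-1)^5 = +1.
v=19: a=19^0·(≡3), b=19^1·(≡10) mod 19; (3|19)=-1, (10|19)=-1; (−1)^{0·1·9}·(-1)^1·(-1)^0 = -1.
v=23: a=23^0·(≡9), b=23^2·(≡14) mod 23; (9|23)=+1, (14|23)=-1; (−1)^{0·2·11}·(+1)^2·(-1)^0 = +1.
v=29: a=29^-2·(≡23), b=29^-2·(≡25) mod 29; (23|29)=+1, (25|29)=+1; (−1)^{-2·-2·14}·(+1)^-2·(+1)^-2 = +1.
v=11: a=11^2·(≡1), b=11^3·(≡10) mod 11; (1|11)=+1, (10|11)=-1; (−1)^{2·3·5}·(+1)^3·(-1)^2 = +1.
(-442, 19019 / ℚ) ramifies at {7, 19}: a division algebra.

[7, 19]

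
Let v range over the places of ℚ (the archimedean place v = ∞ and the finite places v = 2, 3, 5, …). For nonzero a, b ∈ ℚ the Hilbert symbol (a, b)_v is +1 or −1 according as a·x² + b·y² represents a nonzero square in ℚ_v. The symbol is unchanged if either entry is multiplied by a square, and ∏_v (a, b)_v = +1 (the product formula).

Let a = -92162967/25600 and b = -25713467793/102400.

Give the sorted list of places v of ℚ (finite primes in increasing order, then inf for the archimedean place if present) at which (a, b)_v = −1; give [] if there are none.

[3, 17, 37, inf]

(a, b) ≡ (-1887, -58497) mod (ℚ^×)²; places V = {2, 3, 5, 13, 17, 31, 37, ∞}.
(a,b)_13: α=2, u≡11; β=2, v≡10 (mod 13); (11|13)=-1, (10|13)=+1; sign (−1)^0·-1^2·+1^2 = +1.
(a,b)_17: α=3, u≡4; β=3, v≡7 (mod 17); (4|17)=+1, (7|17)=-1; sign (−1)^0·+1^3·-1^3 = -1.
(a,b)_3: α=1, u≡1; β=3, v≡1 (mod 3); (1|3)=+1, (1|3)=+1; sign (−1)^1·+1^3·+1^1 = -1.
(a,b)_∞: sgn(-1887)=−, sgn(-58497)=−, so -1.
(a,b)_31: α=0, u≡10; β=1, v≡7 (mod 31); (10|31)=+1, (7|31)=+1; sign (−1)^0·+1^1·+1^0 = +1.
(a,b)_2: α=-10, β=-12; u≡1, v≡7 (mod 8); ε(u)ε(v)=0·1, αω(v)=-10·0, βω(u)=-12·0; sum ≡ 0  ⇒  +1.
(a,b)_5: α=-2, u≡2; β=-2, v≡2 (mod 5); (2|5)=-1, (2|5)=-1; sign (−1)^0·-1^-2·-1^-2 = +1.
(a,b)_37: α=1, u≡22; β=1, v≡36 (mod 37); (22|37)=-1, (36|37)=+1; sign (−1)^0·-1^1·+1^1 = -1.
|Ram(-1887, -58497)| = 4, even; anisotropic at {3, 17, 37, ∞}.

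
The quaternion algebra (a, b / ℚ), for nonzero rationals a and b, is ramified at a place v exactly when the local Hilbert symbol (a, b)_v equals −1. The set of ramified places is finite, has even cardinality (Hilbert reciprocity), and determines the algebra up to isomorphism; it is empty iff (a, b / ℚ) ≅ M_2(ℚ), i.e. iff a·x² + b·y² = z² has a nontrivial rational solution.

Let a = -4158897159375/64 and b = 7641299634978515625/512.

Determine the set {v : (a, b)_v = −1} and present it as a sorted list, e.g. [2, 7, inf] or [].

[5, 17]

Mod squares: a ≡ -17255, b ≡ 690. Check v ∈ {∞, 2, 3, 5, 7, 17, 23, 29}.
v=23: a=23^2·(≡18), b=23^3·(≡15) mod 23; (18|23)=+1, (15|23)=-1; (−1)^{2·3·11}·(+1)^3·(-1)^2 = +1.
v=2: v_2(a)=-6, v_2(b)=-9; units ≡ 1, 1 (mod 8); ε·ε+αω+βω = 0·0+-6·0+-9·0 ≡ 0  ⇒  (a,b)_2 = +1.
v=∞: -17255 < 0 and 690 > 0  ⇒  (a,b)_∞ = +1.
v=7: a=7^1·(≡6), b=7^2·(≡2) mod 7; (6|7)=-1, (2|7)=+1; (−1)^{1·2·3}·(-1)^2·(+1)^1 = +1.
v=3: a=3^6·(≡1), b=3^3·(≡2) mod 3; (1|3)=+1, (2|3)=-1; (−1)^{6·3·1}·(+1)^3·(-1)^6 = +1.
v=17: a=17^1·(≡14), b=17^2·(≡6) mod 17; (14|17)=-1, (6|17)=-1; (−1)^{1·2·8}·(-1)^2·(-1)^1 = -1.
v=5: a=5^5·(≡1), b=5^9·(≡2) mod 5; (1|5)=+1, (2|5)=-1; (−1)^{5·9·2}·(+1)^9·(-1)^5 = -1.
v=29: a=29^1·(≡11), b=29^2·(≡5) mod 29; (11|29)=-1, (5|29)=+1; (−1)^{1·2·14}·(-1)^2·(+1)^1 = +1.
|Ram(-17255, 690)| = 2, even; anisotropic at {5, 17}.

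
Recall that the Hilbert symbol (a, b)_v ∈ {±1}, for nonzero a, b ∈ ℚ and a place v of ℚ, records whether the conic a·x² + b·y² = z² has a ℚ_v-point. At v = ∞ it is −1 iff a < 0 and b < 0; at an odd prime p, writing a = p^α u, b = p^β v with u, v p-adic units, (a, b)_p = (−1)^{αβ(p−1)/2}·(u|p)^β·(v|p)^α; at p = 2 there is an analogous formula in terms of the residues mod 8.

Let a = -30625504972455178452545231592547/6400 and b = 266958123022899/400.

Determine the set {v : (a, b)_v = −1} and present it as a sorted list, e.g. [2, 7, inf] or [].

[7, 19]

Mod squares: a ≡ -2819467, b ≡ 644699. Check v ∈ {∞, 2, 3, 5, 7, 11, 17, 19, 29, 43, 47}.
v=17: a=17^5·(≡2), b=17^2·(≡2) mod 17; (2|17)=+1, (2|17)=+1; (−1)^{5·2·8}·(+1)^2·(+1)^5 = +1.
v=5: a=5^-2·(≡3), b=5^-2·(≡4) mod 5; (3|5)=-1, (4|5)=+1; (−1)^{-2·-2·2}·(-1)^-2·(+1)^-2 = +1.
v=2: v_2(a)=-8, v_2(b)=-4; units ≡ 5, 3 (mod 8); ε·ε+αω+βω = 0·1+-8·1+-4·1 ≡ 0  ⇒  (a,b)_2 = +1.
v=43: a=43^3·(≡9), b=43^1·(≡18) mod 43; (9|43)=+1, (18|43)=-1; (−1)^{3·1·21}·(+1)^1·(-1)^3 = +1.
v=19: a=19^5·(≡9), b=19^2·(≡15) mod 19; (9|19)=+1, (15|19)=-1; (−1)^{5·2·9}·(+1)^2·(-1)^5 = -1.
v=∞: -2819467 < 0 and 644699 > 0  ⇒  (a,b)_∞ = +1.
v=11: a=11^2·(≡9), b=11^1·(≡3) mod 11; (9|11)=+1, (3|11)=+1; (−1)^{2·1·5}·(+1)^1·(+1)^2 = +1.
v=7: a=7^5·(≡3), b=7^2·(≡3) mod 7; (3|7)=-1, (3|7)=-1; (−1)^{5·2·3}·(-1)^2·(-1)^5 = -1.
v=29: a=29^3·(≡8), b=29^1·(≡17) mod 29; (8|29)=-1, (17|29)=-1; (−1)^{3·1·14}·(-1)^1·(-1)^3 = +1.
v=47: a=47^2·(≡9), b=47^1·(≡38) mod 47; (9|47)=+1, (38|47)=-1; (−1)^{2·1·23}·(+1)^1·(-1)^2 = +1.
v=3: a=3^0·(≡2), b=3^4·(≡2) mod 3; (2|3)=-1, (2|3)=-1; (−1)^{0·4·1}·(-1)^4·(-1)^0 = +1.
(-2819467, 644699 / ℚ) ramifies at {7, 19}: a division algebra.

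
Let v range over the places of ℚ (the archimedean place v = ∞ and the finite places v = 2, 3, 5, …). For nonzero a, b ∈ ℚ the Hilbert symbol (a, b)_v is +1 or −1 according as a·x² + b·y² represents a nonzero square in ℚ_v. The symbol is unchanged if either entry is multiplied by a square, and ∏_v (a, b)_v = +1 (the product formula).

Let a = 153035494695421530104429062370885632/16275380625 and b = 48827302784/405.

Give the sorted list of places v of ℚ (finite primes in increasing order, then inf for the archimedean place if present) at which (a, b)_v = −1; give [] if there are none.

[5, 13, 29, 37]

Mod squares: a ≡ 2023678, b ≡ 4535830. Check v ∈ {∞, 2, 3, 5, 7, 11, 13, 23, 29, 37, 41}.
v=7: a=7^-2·(≡6), b=7^0·(≡6) mod 7; (6|7)=-1, (6|7)=-1; (−1)^{-2·0·3}·(-1)^0·(-1)^-2 = +1.
v=∞: 2023678 > 0 and 4535830 > 0  ⇒  (a,b)_∞ = +1.
v=13: a=13^2·(≡8), b=13^1·(≡9) mod 13; (8|13)=-1, (9|13)=+1; (−1)^{2·1·6}·(-1)^1·(+1)^2 = -1.
v=2: v_2(a)=33, v_2(b)=7; units ≡ 7, 3 (mod 8); ε·ε+αω+βω = 1·1+33·1+7·0 ≡ 0  ⇒  (a,b)_2 = +1.
v=3: a=3^-12·(≡1), b=3^-4·(≡1) mod 3; (1|3)=+1, (1|3)=+1; (−1)^{-12·-4·1}·(+1)^-4·(+1)^-12 = +1.
v=5: a=5^-4·(≡3), b=5^-1·(≡4) mod 5; (3|5)=-1, (4|5)=+1; (−1)^{-4·-1·2}·(-1)^-1·(+1)^-4 = -1.
v=41: a=41^3·(≡34), b=41^1·(≡24) mod 41; (34|41)=-1, (24|41)=-1; (−1)^{3·1·20}·(-1)^1·(-1)^3 = +1.
v=29: a=29^5·(≡19), b=29^2·(≡14) mod 29; (19|29)=-1, (14|29)=-1; (−1)^{5·2·14}·(-1)^2·(-1)^5 = -1.
v=37: a=37^3·(≡35), b=37^1·(≡21) mod 37; (35|37)=-1, (21|37)=+1; (−1)^{3·1·18}·(-1)^1·(+1)^3 = -1.
v=11: a=11^2·(≡6), b=11^0·(≡2) mod 11; (6|11)=-1, (2|11)=-1; (−1)^{2·0·5}·(-1)^0·(-1)^2 = +1.
v=23: a=23^3·(≡5), b=23^1·(≡9) mod 23; (5|23)=-1, (9|23)=+1; (−1)^{3·1·11}·(-1)^1·(+1)^3 = +1.
|Ram(2023678, 4535830)| = 4, even; anisotropic at {5, 13, 29, 37}.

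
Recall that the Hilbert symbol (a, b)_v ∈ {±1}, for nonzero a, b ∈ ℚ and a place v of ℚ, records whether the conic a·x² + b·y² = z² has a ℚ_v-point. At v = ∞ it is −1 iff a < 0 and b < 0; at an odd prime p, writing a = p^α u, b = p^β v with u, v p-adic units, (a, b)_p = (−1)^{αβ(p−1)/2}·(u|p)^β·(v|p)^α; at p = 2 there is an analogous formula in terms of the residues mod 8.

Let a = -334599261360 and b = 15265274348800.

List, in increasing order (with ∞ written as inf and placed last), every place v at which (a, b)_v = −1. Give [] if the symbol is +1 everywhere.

[5, 13, 31, 37]

(a, b) ≡ (-42315, 37) mod (ℚ^×)²; places V = {2, 3, 5, 7, 13, 19, 31, 37, ∞}.
(a,b)_3: α=1, u≡1; β=0, v≡1 (mod 3); (1|3)=+1, (1|3)=+1; sign (−1)^0·+1^0·+1^1 = +1.
(a,b)_5: α=1, u≡3; β=2, v≡2 (mod 5); (3|5)=-1, (2|5)=-1; sign (−1)^0·-1^2·-1^1 = -1.
(a,b)_19: α=2, u≡6; β=0, v≡2 (mod 19); (6|19)=+1, (2|19)=-1; sign (−1)^0·+1^0·-1^2 = +1.
(a,b)_37: α=2, u≡15; β=3, v≡12 (mod 37); (15|37)=-1, (12|37)=+1; sign (−1)^0·-1^3·+1^2 = -1.
(a,b)_13: α=1, u≡11; β=0, v≡8 (mod 13); (11|13)=-1, (8|13)=-1; sign (−1)^0·-1^0·-1^1 = -1.
(a,b)_7: α=1, u≡5; β=2, v≡4 (mod 7); (5|7)=-1, (4|7)=+1; sign (−1)^0·-1^2·+1^1 = +1.
(a,b)_31: α=1, u≡12; β=2, v≡27 (mod 31); (12|31)=-1, (27|31)=-1; sign (−1)^0·-1^2·-1^1 = -1.
(a,b)_∞: sgn(-42315)=−, sgn(37)=+, so +1.
(a,b)_2: α=4, β=8; u≡5, v≡5 (mod 8); ε(u)ε(v)=0·0, αω(v)=4·1, βω(u)=8·1; sum ≡ 0  ⇒  +1.
(-42315, 37 / ℚ) ramifies at {5, 13, 31, 37}: a division algebra.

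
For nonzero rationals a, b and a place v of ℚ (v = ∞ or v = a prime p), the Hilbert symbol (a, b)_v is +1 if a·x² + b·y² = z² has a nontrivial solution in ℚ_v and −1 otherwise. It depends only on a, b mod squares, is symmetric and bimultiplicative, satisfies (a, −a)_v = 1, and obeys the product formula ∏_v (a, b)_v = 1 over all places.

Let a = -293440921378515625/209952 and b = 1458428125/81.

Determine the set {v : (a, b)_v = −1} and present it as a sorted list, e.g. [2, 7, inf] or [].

[2, 5, 7, 29]

(a, b) ≡ (-2, 19285) mod (ℚ^×)²; places V = {2, 3, 5, 7, 11, 13, 19, 29, ∞}.
(a,b)_29: α=2, u≡26; β=1, v≡17 (mod 29); (26|29)=-1, (17|29)=-1; sign (−1)^0·-1^1·-1^2 = -1.
(a,b)_13: α=2, u≡8; β=0, v≡8 (mod 13); (8|13)=-1, (8|13)=-1; sign (−1)^0·-1^0·-1^2 = +1.
(a,b)_19: α=2, u≡11; β=1, v≡8 (mod 19); (11|19)=+1, (8|19)=-1; sign (−1)^0·+1^1·-1^2 = +1.
(a,b)_3: α=-8, u≡1; β=-4, v≡1 (mod 3); (1|3)=+1, (1|3)=+1; sign (−1)^0·+1^-4·+1^-8 = +1.
(a,b)_11: α=4, u≡1; β=2, v≡10 (mod 11); (1|11)=+1, (10|11)=-1; sign (−1)^0·+1^2·-1^4 = +1.
(a,b)_2: α=-5, β=0; u≡7, v≡5 (mod 8); ε(u)ε(v)=1·0, αω(v)=-5·1, βω(u)=0·0; sum ≡ 1  ⇒  -1.
(a,b)_∞: sgn(-2)=−, sgn(19285)=+, so +1.
(a,b)_5: α=8, u≡3; β=5, v≡2 (mod 5); (3|5)=-1, (2|5)=-1; sign (−1)^0·-1^5·-1^8 = -1.
(a,b)_7: α=0, u≡6; β=1, v≡4 (mod 7); (6|7)=-1, (4|7)=+1; sign (−1)^0·-1^1·+1^0 = -1.
Ram(-2, 19285) = {2, 5, 7, 29}; no ℚ_2-point on the conic.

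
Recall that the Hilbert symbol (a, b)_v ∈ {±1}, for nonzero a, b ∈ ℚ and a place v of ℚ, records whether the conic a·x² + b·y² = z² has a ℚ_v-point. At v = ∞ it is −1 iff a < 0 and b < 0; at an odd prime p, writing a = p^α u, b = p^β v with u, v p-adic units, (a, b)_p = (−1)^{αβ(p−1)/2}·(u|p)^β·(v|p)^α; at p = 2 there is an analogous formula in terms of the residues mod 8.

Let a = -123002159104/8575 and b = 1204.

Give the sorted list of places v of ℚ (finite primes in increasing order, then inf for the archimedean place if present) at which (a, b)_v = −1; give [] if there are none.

[2, 7, 31, 43]

Mod squares: a ≡ -205282, b ≡ 301. Check v ∈ {∞, 2, 5, 7, 11, 31, 43}.
v=5: a=5^-2·(≡2), b=5^0·(≡4) mod 5; (2|5)=-1, (4|5)=+1; (−1)^{-2·0·2}·(-1)^0·(+1)^-2 = +1.
v=31: a=31^1·(≡26), b=31^0·(≡26) mod 31; (26|31)=-1, (26|31)=-1; (−1)^{1·0·15}·(-1)^0·(-1)^1 = -1.
v=7: a=7^-3·(≡2), b=7^1·(≡4) mod 7; (2|7)=+1, (4|7)=+1; (−1)^{-3·1·3}·(+1)^1·(+1)^-3 = -1.
v=2: v_2(a)=23, v_2(b)=2; units ≡ 7, 5 (mod 8); ε·ε+αω+βω = 1·0+23·1+2·0 ≡ 1  ⇒  (a,b)_2 = -1.
v=11: a=11^1·(≡1), b=11^0·(≡5) mod 11; (1|11)=+1, (5|11)=+1; (−1)^{1·0·5}·(+1)^0·(+1)^1 = +1.
v=43: a=43^1·(≡28), b=43^1·(≡28) mod 43; (28|43)=-1, (28|43)=-1; (−1)^{1·1·21}·(-1)^1·(-1)^1 = -1.
v=∞: -205282 < 0 and 301 > 0  ⇒  (a,b)_∞ = +1.
(-205282, 301 / ℚ) ramifies at {2, 7, 31, 43}: a division algebra.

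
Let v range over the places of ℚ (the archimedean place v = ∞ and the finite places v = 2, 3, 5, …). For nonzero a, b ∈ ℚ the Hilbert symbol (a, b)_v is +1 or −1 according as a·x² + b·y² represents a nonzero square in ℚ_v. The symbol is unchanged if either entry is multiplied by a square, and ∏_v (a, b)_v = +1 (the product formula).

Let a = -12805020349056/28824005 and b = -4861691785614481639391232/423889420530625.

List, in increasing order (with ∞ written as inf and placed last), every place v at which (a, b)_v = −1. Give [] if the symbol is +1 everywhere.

Mod squares: a ≡ -130, b ≡ -3. Check v ∈ {∞, 2, 3, 5, 7, 13, 17, 19}.
v=17: a=17^0·(≡10), b=17^2·(≡7) mod 17; (10|17)=-1, (7|17)=-1; (−1)^{0·2·8}·(-1)^2·(-1)^0 = +1.
v=5: a=5^-1·(≡4), b=5^-4·(≡2) mod 5; (4|5)=+1, (2|5)=-1; (−1)^{-1·-4·2}·(+1)^-4·(-1)^-1 = -1.
v=3: a=3^10·(≡2), b=3^17·(≡2) mod 3; (2|3)=-1, (2|3)=-1; (−1)^{10·17·1}·(-1)^17·(-1)^10 = -1.
v=19: a=19^4·(≡12), b=19^6·(≡1) mod 19; (12|19)=-1, (1|19)=+1; (−1)^{4·6·9}·(-1)^6·(+1)^4 = +1.
v=2: v_2(a)=7, v_2(b)=14; units ≡ 7, 5 (mod 8); ε·ε+αω+βω = 1·0+7·1+14·0 ≡ 1  ⇒  (a,b)_2 = -1.
v=7: a=7^-8·(≡6), b=7^-14·(≡1) mod 7; (6|7)=-1, (1|7)=+1; (−1)^{-8·-14·3}·(-1)^-14·(+1)^-8 = +1.
v=13: a=13^1·(≡1), b=13^2·(≡3) mod 13; (1|13)=+1, (3|13)=+1; (−1)^{1·2·6}·(+1)^2·(+1)^1 = +1.
v=∞: -130 < 0 and -3 < 0  ⇒  (a,b)_∞ = -1.
|Ram(-130, -3)| = 4, even; anisotropic at {2, 3, 5, ∞}.

[2, 3, 5, inf]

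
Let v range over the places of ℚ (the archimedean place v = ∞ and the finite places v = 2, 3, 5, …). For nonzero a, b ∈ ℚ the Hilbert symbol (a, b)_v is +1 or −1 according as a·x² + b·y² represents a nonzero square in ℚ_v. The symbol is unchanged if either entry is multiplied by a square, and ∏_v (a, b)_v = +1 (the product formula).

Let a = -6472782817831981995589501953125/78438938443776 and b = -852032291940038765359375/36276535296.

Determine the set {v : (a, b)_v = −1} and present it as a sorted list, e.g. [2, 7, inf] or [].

[5, inf]

Mod squares: a ≡ -482885, b ≡ -4807. Check v ∈ {∞, 2, 3, 5, 11, 13, 17, 19, 23, 31, 47, 53}.
v=23: a=23^3·(≡3), b=23^3·(≡14) mod 23; (3|23)=+1, (14|23)=-1; (−1)^{3·3·11}·(+1)^3·(-1)^3 = +1.
v=2: v_2(a)=-20, v_2(b)=-22; units ≡ 3, 1 (mod 8); ε·ε+αω+βω = 1·0+-20·0+-22·1 ≡ 0  ⇒  (a,b)_2 = +1.
v=19: a=19^1·(≡1), b=19^1·(≡2) mod 19; (1|19)=+1, (2|19)=-1; (−1)^{1·1·9}·(+1)^1·(-1)^1 = +1.
v=47: a=47^2·(≡5), b=47^2·(≡2) mod 47; (5|47)=-1, (2|47)=+1; (−1)^{2·2·23}·(-1)^2·(+1)^2 = +1.
v=5: a=5^11·(≡2), b=5^6·(≡2) mod 5; (2|5)=-1, (2|5)=-1; (−1)^{11·6·2}·(-1)^6·(-1)^11 = -1.
v=31: a=31^-4·(≡16), b=31^-2·(≡21) mod 31; (16|31)=+1, (21|31)=-1; (−1)^{-4·-2·15}·(+1)^-2·(-1)^-4 = +1.
v=∞: -482885 < 0 and -4807 < 0  ⇒  (a,b)_∞ = -1.
v=53: a=53^2·(≡50), b=53^2·(≡43) mod 53; (50|53)=-1, (43|53)=+1; (−1)^{2·2·26}·(-1)^2·(+1)^2 = +1.
v=11: a=11^4·(≡3), b=11^3·(≡5) mod 11; (3|11)=+1, (5|11)=+1; (−1)^{4·3·5}·(+1)^3·(+1)^4 = +1.
v=13: a=13^5·(≡9), b=13^4·(≡4) mod 13; (9|13)=+1, (4|13)=+1; (−1)^{5·4·6}·(+1)^4·(+1)^5 = +1.
v=3: a=3^-4·(≡1), b=3^-2·(≡2) mod 3; (1|3)=+1, (2|3)=-1; (−1)^{-4·-2·1}·(+1)^-2·(-1)^-4 = +1.
v=17: a=17^1·(≡2), b=17^0·(≡9) mod 17; (2|17)=+1, (9|17)=+1; (−1)^{1·0·8}·(+1)^0·(+1)^1 = +1.
Ram(-482885, -4807) = {5, ∞}; no ℚ_5-point on the conic.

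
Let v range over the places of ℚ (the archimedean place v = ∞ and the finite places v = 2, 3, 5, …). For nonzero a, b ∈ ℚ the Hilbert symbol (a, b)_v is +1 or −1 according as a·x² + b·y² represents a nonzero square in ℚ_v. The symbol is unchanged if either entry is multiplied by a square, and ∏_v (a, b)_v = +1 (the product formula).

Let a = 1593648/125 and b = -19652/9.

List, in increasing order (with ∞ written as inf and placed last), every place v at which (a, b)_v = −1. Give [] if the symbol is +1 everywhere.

[2, 5]

Mod squares: a ≡ 55335, b ≡ -17. Check v ∈ {∞, 2, 3, 5, 7, 17, 31}.
v=31: a=31^1·(≡10), b=31^0·(≡14) mod 31; (10|31)=+1, (14|31)=+1; (−1)^{1·0·15}·(+1)^0·(+1)^1 = +1.
v=∞: 55335 > 0 and -17 < 0  ⇒  (a,b)_∞ = +1.
v=2: v_2(a)=4, v_2(b)=2; units ≡ 7, 7 (mod 8); ε·ε+αω+βω = 1·1+4·0+2·0 ≡ 1  ⇒  (a,b)_2 = -1.
v=5: a=5^-3·(≡3), b=5^0·(≡2) mod 5; (3|5)=-1, (2|5)=-1; (−1)^{-3·0·2}·(-1)^0·(-1)^-3 = -1.
v=17: a=17^1·(≡1), b=17^3·(≡9) mod 17; (1|17)=+1, (9|17)=+1; (−1)^{1·3·8}·(+1)^3·(+1)^1 = +1.
v=3: a=3^3·(≡1), b=3^-2·(≡1) mod 3; (1|3)=+1, (1|3)=+1; (−1)^{3·-2·1}·(+1)^-2·(+1)^3 = +1.
v=7: a=7^1·(≡4), b=7^0·(≡2) mod 7; (4|7)=+1, (2|7)=+1; (−1)^{1·0·3}·(+1)^0·(+1)^1 = +1.
|Ram(55335, -17)| = 2, even; anisotropic at {2, 5}.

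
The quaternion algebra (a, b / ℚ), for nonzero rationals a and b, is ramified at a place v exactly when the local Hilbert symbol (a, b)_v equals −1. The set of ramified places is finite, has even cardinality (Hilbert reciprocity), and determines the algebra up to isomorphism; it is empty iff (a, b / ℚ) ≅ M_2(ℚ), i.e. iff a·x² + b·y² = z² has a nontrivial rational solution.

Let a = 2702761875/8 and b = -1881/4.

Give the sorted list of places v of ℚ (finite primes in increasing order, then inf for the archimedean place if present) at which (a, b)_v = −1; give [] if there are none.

(a, b) ≡ (22, -209) mod (ℚ^×)²; places V = {2, 3, 5, 11, 19, ∞}.
(a,b)_11: α=3, u≡10; β=1, v≡4 (mod 11); (10|11)=-1, (4|11)=+1; sign (−1)^1·-1^1·+1^3 = +1.
(a,b)_3: α=2, u≡1; β=2, v≡1 (mod 3); (1|3)=+1, (1|3)=+1; sign (−1)^0·+1^2·+1^2 = +1.
(a,b)_∞: sgn(22)=+, sgn(-209)=−, so +1.
(a,b)_19: α=2, u≡12; β=1, v≡18 (mod 19); (12|19)=-1, (18|19)=-1; sign (−1)^0·-1^1·-1^2 = -1.
(a,b)_5: α=4, u≡3; β=0, v≡1 (mod 5); (3|5)=-1, (1|5)=+1; sign (−1)^0·-1^0·+1^4 = +1.
(a,b)_2: α=-3, β=-2; u≡3, v≡7 (mod 8); ε(u)ε(v)=1·1, αω(v)=-3·0, βω(u)=-2·1; sum ≡ 1  ⇒  -1.
|Ram(22, -209)| = 2, even; anisotropic at {2, 19}.

[2, 19]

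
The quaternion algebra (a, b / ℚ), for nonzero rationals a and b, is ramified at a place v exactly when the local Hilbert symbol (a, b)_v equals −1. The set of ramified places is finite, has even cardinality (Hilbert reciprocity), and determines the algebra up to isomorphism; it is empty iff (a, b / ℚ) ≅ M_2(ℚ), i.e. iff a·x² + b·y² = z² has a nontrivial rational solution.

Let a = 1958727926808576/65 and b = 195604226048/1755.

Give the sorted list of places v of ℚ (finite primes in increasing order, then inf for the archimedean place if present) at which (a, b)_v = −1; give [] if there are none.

(a, b) ≡ (4810, 32222190) mod (ℚ^×)²; places V = {2, 3, 5, 7, 11, 13, 17, 29, 37, ∞}.
(a,b)_17: α=0, u≡16; β=2, v≡8 (mod 17); (16|17)=+1, (8|17)=+1; sign (−1)^0·+1^2·+1^0 = +1.
(a,b)_11: α=2, u≡5; β=1, v≡3 (mod 11); (5|11)=+1, (3|11)=+1; sign (−1)^0·+1^1·+1^2 = +1.
(a,b)_3: α=4, u≡1; β=-3, v≡1 (mod 3); (1|3)=+1, (1|3)=+1; sign (−1)^0·+1^-3·+1^4 = +1.
(a,b)_7: α=2, u≡4; β=1, v≡5 (mod 7); (4|7)=+1, (5|7)=-1; sign (−1)^0·+1^1·-1^2 = +1.
(a,b)_∞: sgn(4810)=+, sgn(32222190)=+, so +1.
(a,b)_13: α=-1, u≡8; β=-1, v≡2 (mod 13); (8|13)=-1, (2|13)=-1; sign (−1)^0·-1^-1·-1^-1 = +1.
(a,b)_2: α=17, β=13; u≡5, v≡7 (mod 8); ε(u)ε(v)=0·1, αω(v)=17·0, βω(u)=13·1; sum ≡ 1  ⇒  -1.
(a,b)_29: α=2, u≡13; β=1, v≡7 (mod 29); (13|29)=+1, (7|29)=+1; sign (−1)^0·+1^1·+1^2 = +1.
(a,b)_37: α=1, u≡2; β=1, v≡28 (mod 37); (2|37)=-1, (28|37)=+1; sign (−1)^0·-1^1·+1^1 = -1.
(a,b)_5: α=-1, u≡2; β=-1, v≡3 (mod 5); (2|5)=-1, (3|5)=-1; sign (−1)^0·-1^-1·-1^-1 = +1.
Ram(4810, 32222190) = {2, 37}; no ℚ_2-point on the conic.

[2, 37]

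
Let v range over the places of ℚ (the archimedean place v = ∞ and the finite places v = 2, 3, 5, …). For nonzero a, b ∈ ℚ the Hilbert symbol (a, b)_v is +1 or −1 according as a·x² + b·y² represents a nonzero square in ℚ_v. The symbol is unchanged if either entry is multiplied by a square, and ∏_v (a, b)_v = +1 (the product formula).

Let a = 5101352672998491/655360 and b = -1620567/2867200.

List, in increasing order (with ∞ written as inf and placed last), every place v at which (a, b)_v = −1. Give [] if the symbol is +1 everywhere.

[2, 13]

Mod squares: a ≡ 190, b ≡ -1729. Check v ∈ {∞, 2, 3, 5, 7, 13, 19}.
v=2: v_2(a)=-17, v_2(b)=-14; units ≡ 7, 7 (mod 8); ε·ε+αω+βω = 1·1+-17·0+-14·0 ≡ 1  ⇒  (a,b)_2 = -1.
v=19: a=19^3·(≡15), b=19^1·(≡11) mod 19; (15|19)=-1, (11|19)=+1; (−1)^{3·1·9}·(-1)^1·(+1)^3 = +1.
v=3: a=3^12·(≡1), b=3^8·(≡2) mod 3; (1|3)=+1, (2|3)=-1; (−1)^{12·8·1}·(+1)^8·(-1)^12 = +1.
v=5: a=5^-1·(≡3), b=5^-2·(≡1) mod 5; (3|5)=-1, (1|5)=+1; (−1)^{-1·-2·2}·(-1)^-2·(+1)^-1 = +1.
v=∞: 190 > 0 and -1729 < 0  ⇒  (a,b)_∞ = +1.
v=13: a=13^4·(≡7), b=13^1·(≡1) mod 13; (7|13)=-1, (1|13)=+1; (−1)^{4·1·6}·(-1)^1·(+1)^4 = -1.
v=7: a=7^2·(≡1), b=7^-1·(≡5) mod 7; (1|7)=+1, (5|7)=-1; (−1)^{2·-1·3}·(+1)^-1·(-1)^2 = +1.
Ram(190, -1729) = {2, 13}; no ℚ_2-point on the conic.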